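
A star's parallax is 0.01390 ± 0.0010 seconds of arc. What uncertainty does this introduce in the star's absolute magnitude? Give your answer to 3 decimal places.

M = m − 5 log₁₀ d + 5 = m + 5 log₁₀ p + 5, so ∂M/∂p = 5/(p ln 10).
σ_M = (5/ln 10) · (σ_p/p) = 2.1715 × 0.0010/0.01390 = 2.1715 × 0.071942 = 0.15622.

σ_M = 0.156 mag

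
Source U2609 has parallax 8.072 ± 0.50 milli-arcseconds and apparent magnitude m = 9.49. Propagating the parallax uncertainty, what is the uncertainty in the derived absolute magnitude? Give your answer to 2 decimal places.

M = m − 5 log₁₀ d + 5 = m + 5 log₁₀ p + 5, so ∂M/∂p = 5/(p ln 10).
σ_M = (5/ln 10) · (σ_p/p) = 2.1715 × 0.50/8.072 = 2.1715 × 0.061943 = 0.13451.

σ_M = 0.13 mag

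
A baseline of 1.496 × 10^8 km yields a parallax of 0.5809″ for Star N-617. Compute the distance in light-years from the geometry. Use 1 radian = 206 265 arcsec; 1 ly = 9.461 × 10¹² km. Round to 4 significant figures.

5.615 ly

θ = 0.5809″ = 0.5809/206265 = 2.8163 × 10^-6 rad.
d = B/θ = (1.496 × 10^8) / (2.8163 × 10^-6) = 5.3119 × 10^13 km = (5.3119 × 10^13) / (9.461 × 10^12) ly = 5.6145 ly.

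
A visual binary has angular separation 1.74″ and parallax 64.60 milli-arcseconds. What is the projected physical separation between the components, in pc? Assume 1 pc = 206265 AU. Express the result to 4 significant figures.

d = 1/p = 1/0.06460″ = 15.48 pc.
At distance d (pc), an angle of θ arcsec spans θ·d AU: s = 1.74 × 15.48 = 26.935 AU.
= 26.935 / 206265 = 0.00013058 pc.

0.0001306 pc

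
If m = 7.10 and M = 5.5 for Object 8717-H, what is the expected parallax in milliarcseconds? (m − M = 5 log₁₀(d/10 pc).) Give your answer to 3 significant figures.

m − M = 7.10 − 5.5 = 1.60.
d = 10^((m−M)/5 + 1) = 10^1.320 = 20.893 pc.
p = 1/d = 1/20.893 = 0.047863 arcsec = 47.863 mas.

47.9 mas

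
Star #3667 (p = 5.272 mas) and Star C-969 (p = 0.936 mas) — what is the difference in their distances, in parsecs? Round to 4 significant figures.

d_A = 1/0.005272″ = 189.68 pc; d_B = 1/0.0009360″ = 1068.4 pc.
|d_B − d_A| = |1068.4 − 189.68| = 878.72 pc.

878.7 pc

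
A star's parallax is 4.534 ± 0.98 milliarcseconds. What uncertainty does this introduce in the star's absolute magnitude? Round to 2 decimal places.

σ_M = 0.47 mag

M = m − 5 log₁₀ d + 5 = m + 5 log₁₀ p + 5, so ∂M/∂p = 5/(p ln 10).
σ_M = (5/ln 10) · (σ_p/p) = 2.1715 × 0.98/4.534 = 2.1715 × 0.21614 = 0.46935.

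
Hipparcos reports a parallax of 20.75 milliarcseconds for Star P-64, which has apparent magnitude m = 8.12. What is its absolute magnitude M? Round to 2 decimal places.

d = 1/p = 1/0.02075″ = 48.193 pc.
m − M = 5 log₁₀(48.193) − 5 = 8.4149 − 5 = 3.4149.
M = m − (m − M) = 8.12 − 3.4149 = 4.71.

M = 4.71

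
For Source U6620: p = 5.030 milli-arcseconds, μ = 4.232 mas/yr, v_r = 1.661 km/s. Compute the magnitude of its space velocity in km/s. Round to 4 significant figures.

4.320 km/s

d = 1/p = 1/0.005030″ = 198.81 pc.
μ = 4.232 mas/yr = 0.004232 ″/yr.
v_t = 4.740 μ d = 4.740 × 0.004232 × 198.81 = 3.9881 km/s.
v = √(v_r² + v_t²) = √(1.661² + 3.9881²) = √18.6639 = 4.3202 km/s.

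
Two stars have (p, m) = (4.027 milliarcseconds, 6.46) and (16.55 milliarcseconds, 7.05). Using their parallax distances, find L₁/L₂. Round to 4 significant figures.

L₁/L₂ = 29.08

d₁ = 1/p₁ = 1/0.004027″ = 248.32 pc; d₂ = 1/p₂ = 1/0.01655″ = 60.423 pc.
M₁ = m₁ − 5 log₁₀ d₁ + 5 = 6.46 − 11.9751 + 5 = -0.5151.
M₂ = 7.05 − 8.9060 + 5 = 3.1440.
L₁/L₂ = 10^(0.4(M₂ − M₁)) = 10^(0.4 × 3.6591) = 10^1.46364 = 29.083.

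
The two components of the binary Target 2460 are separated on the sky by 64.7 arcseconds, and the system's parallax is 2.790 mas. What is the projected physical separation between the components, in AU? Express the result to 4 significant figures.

d = 1/p = 1/0.002790″ = 358.42 pc.
At distance d (pc), an angle of θ arcsec spans θ·d AU: s = 64.7 × 358.42 = 23190 AU.

23190 AU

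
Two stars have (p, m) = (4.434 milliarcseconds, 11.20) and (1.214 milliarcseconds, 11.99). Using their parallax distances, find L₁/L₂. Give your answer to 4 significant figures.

L₁/L₂ = 0.1552

d₁ = 1/p₁ = 1/0.004434″ = 225.53 pc; d₂ = 1/p₂ = 1/0.001214″ = 823.72 pc.
M₁ = m₁ − 5 log₁₀ d₁ + 5 = 11.20 − 11.7660 + 5 = 4.4340.
M₂ = 11.99 − 14.5789 + 5 = 2.4111.
L₁/L₂ = 10^(0.4(M₂ − M₁)) = 10^(0.4 × (-2.0229)) = 10^(-0.80916) = 0.15518.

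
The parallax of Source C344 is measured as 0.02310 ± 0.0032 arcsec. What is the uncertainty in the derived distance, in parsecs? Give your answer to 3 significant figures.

d = 1/p, so σ_d = σ_p / p².
σ_d = 0.00320 / (0.02310)² = 0.00320 / 0.00053361 = 5.9969 pc.

6.00 pc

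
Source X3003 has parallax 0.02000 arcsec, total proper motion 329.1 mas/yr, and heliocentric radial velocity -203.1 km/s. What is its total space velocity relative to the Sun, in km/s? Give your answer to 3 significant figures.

d = 1/p = 1/0.02000″ = 50 pc.
μ = 329.1 mas/yr = 0.3291 ″/yr.
v_t = 4.740 μ d = 4.740 × 0.3291 × 50 = 77.997 km/s.
v = √(v_r² + v_t²) = √((-203.1)² + 77.997²) = √47333.1 = 217.56 km/s.

218 km/s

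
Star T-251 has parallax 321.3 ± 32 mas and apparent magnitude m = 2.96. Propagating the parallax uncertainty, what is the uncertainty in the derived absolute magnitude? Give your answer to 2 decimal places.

σ_M = 0.22 mag

M = m − 5 log₁₀ d + 5 = m + 5 log₁₀ p + 5, so ∂M/∂p = 5/(p ln 10).
σ_M = (5/ln 10) · (σ_p/p) = 2.1715 × 32/321.3 = 2.1715 × 0.099595 = 0.21627.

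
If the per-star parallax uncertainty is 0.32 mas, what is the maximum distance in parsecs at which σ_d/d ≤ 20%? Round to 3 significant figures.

σ_d/d = σ_p/p, so the condition is σ_p/p ≤ 0.20, i.e. p ≥ σ_p/0.20.
p_min = 0.32/0.20 = 1.6 mas = 0.0016 arcsec.
d_max = 1/p_min = 1/0.0016 = 625 pc.

625 pc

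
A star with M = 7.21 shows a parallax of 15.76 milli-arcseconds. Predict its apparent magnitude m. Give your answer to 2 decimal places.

d = 1/p = 1/0.01576″ = 63.452 pc.
m − M = 5 log₁₀ d − 5 = 5 log₁₀(63.452) − 5 = 9.0122 − 5 = 4.0122.
m = M + (m − M) = 7.21 + 4.0122 = 11.22.

m = 11.22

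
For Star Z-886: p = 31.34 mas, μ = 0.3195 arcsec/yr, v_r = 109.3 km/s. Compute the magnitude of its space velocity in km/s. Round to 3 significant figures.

d = 1/p = 1/0.03134″ = 31.908 pc.
v_t = 4.740 μ d = 4.740 × 0.3195 × 31.908 = 48.322 km/s.
v = √(v_r² + v_t²) = √(109.3² + 48.322²) = √14281.5 = 119.51 km/s.

120 km/s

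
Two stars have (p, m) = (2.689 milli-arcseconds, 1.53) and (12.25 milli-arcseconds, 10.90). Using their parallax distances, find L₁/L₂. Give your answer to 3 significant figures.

L₁/L₂ = 116000

d₁ = 1/p₁ = 1/0.002689″ = 371.89 pc; d₂ = 1/p₂ = 1/0.01225″ = 81.633 pc.
M₁ = m₁ − 5 log₁₀ d₁ + 5 = 1.53 − 12.8521 + 5 = -6.3221.
M₂ = 10.90 − 9.5593 + 5 = 6.3407.
L₁/L₂ = 10^(0.4(M₂ − M₁)) = 10^(0.4 × 12.6628) = 10^5.06512 = 1.1618 × 10^5.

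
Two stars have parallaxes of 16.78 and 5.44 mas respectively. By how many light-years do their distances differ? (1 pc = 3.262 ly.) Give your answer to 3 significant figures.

d_A = 1/0.01678″ = 59.595 pc; d_B = 1/0.005440″ = 183.82 pc.
|d_B − d_A| = |183.82 − 59.595| = 124.23 pc = 124.23 × 3.262 ly = 405.24 ly.

405 ly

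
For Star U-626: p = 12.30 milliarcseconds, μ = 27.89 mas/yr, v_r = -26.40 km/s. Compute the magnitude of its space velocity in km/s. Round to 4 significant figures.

28.50 km/s

d = 1/p = 1/0.01230″ = 81.301 pc.
μ = 27.89 mas/yr = 0.02789 ″/yr.
v_t = 4.740 μ d = 4.740 × 0.02789 × 81.301 = 10.748 km/s.
v = √(v_r² + v_t²) = √((-26.40)² + 10.748²) = √812.48 = 28.504 km/s.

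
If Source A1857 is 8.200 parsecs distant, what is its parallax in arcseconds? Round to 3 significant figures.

p = 1/d = 1/8.2 = 0.12195 arcsec.

0.122 arcsec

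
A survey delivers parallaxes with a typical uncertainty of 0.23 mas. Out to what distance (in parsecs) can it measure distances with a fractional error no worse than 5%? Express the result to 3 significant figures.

σ_d/d = σ_p/p, so the condition is σ_p/p ≤ 0.05, i.e. p ≥ σ_p/0.05.
p_min = 0.23/0.05 = 4.6 mas = 0.0046 arcsec.
d_max = 1/p_min = 1/0.0046 = 217.39 pc.

217 pc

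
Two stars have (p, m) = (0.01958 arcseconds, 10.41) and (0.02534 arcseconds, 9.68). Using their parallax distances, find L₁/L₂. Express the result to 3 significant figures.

L₁/L₂ = 0.855

d₁ = 1/p₁ = 1/0.01958″ = 51.073 pc; d₂ = 1/p₂ = 1/0.02534″ = 39.463 pc.
M₁ = m₁ − 5 log₁₀ d₁ + 5 = 10.41 − 8.5410 + 5 = 6.8690.
M₂ = 9.68 − 7.9810 + 5 = 6.6990.
L₁/L₂ = 10^(0.4(M₂ − M₁)) = 10^(0.4 × (-0.1700)) = 10^(-0.06800) = 0.85507.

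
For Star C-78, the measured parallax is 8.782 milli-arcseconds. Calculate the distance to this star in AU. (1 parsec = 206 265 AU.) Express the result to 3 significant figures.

2.35 × 10^7 AU

p = 8.782 milli-arcseconds = 0.008782 arcsec.
d = 1/p = 1/0.008782 = 113.87 pc.
In AU: 113.87 × 206265 = 2.3487 × 10^7 AU.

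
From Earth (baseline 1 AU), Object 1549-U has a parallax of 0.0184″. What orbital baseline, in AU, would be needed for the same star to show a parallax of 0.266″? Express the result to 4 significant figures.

Parallax scales linearly with baseline: p ∝ B, so B = p_target / p_Earth × 1 AU.
B = 0.266 / 0.0184 = 14.457 AU.

14.46 AU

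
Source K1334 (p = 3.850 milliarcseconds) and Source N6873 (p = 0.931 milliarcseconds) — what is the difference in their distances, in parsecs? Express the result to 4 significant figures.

d_A = 1/0.003850″ = 259.74 pc; d_B = 1/0.0009310″ = 1074.1 pc.
|d_B − d_A| = |1074.1 − 259.74| = 814.36 pc.

814.4 pc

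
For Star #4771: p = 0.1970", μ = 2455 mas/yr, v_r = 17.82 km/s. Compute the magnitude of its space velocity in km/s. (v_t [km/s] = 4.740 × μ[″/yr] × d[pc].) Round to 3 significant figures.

61.7 km/s

d = 1/p = 1/0.1970″ = 5.0761 pc.
μ = 2455 mas/yr = 2.455 ″/yr.
v_t = 4.740 μ d = 4.740 × 2.455 × 5.0761 = 59.069 km/s.
v = √(v_r² + v_t²) = √(17.82² + 59.069²) = √3806.7 = 61.698 km/s.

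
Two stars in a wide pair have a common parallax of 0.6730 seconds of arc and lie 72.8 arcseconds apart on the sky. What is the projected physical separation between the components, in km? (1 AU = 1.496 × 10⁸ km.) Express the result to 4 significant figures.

d = 1/p = 1/0.6730″ = 1.4859 pc.
At distance d (pc), an angle of θ arcsec spans θ·d AU: s = 72.8 × 1.4859 = 108.17 AU.
= 108.17 × 1.496 × 10⁸ km = 1.6182 × 10^10 km.

1.618 × 10^10 km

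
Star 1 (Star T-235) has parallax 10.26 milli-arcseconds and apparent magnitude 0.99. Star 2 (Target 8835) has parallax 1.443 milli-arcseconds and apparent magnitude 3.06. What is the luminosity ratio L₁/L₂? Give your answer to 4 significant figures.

L₁/L₂ = 0.1331

d₁ = 1/p₁ = 1/0.01026″ = 97.466 pc; d₂ = 1/p₂ = 1/0.001443″ = 693 pc.
M₁ = m₁ − 5 log₁₀ d₁ + 5 = 0.99 − 9.9443 + 5 = -3.9543.
M₂ = 3.06 − 14.2037 + 5 = -6.1437.
L₁/L₂ = 10^(0.4(M₂ − M₁)) = 10^(0.4 × (-2.1894)) = 10^(-0.87576) = 0.13312.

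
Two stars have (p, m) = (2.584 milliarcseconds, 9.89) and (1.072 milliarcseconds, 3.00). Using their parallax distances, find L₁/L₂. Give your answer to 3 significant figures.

L₁/L₂ = 0.000302

d₁ = 1/p₁ = 1/0.002584″ = 387 pc; d₂ = 1/p₂ = 1/0.001072″ = 932.84 pc.
M₁ = m₁ − 5 log₁₀ d₁ + 5 = 9.89 − 12.9386 + 5 = 1.9514.
M₂ = 3.00 − 14.8490 + 5 = -6.8490.
L₁/L₂ = 10^(0.4(M₂ − M₁)) = 10^(0.4 × (-8.8004)) = 10^(-3.52016) = 0.00030188.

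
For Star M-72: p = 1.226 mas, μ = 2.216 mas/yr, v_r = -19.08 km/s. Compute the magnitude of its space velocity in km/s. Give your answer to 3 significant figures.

20.9 km/s

d = 1/p = 1/0.001226″ = 815.66 pc.
μ = 2.216 mas/yr = 0.002216 ″/yr.
v_t = 4.740 μ d = 4.740 × 0.002216 × 815.66 = 8.5676 km/s.
v = √(v_r² + v_t²) = √((-19.08)² + 8.5676²) = √437.45 = 20.915 km/s.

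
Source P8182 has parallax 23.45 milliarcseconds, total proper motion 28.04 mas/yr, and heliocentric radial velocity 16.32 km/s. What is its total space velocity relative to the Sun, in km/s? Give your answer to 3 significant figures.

17.3 km/s

d = 1/p = 1/0.02345″ = 42.644 pc.
μ = 28.04 mas/yr = 0.02804 ″/yr.
v_t = 4.740 μ d = 4.740 × 0.02804 × 42.644 = 5.6678 km/s.
v = √(v_r² + v_t²) = √(16.32² + 5.6678²) = √298.466 = 17.276 km/s.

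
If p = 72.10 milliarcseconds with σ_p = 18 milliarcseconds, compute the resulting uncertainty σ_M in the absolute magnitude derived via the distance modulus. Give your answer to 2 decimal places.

M = m − 5 log₁₀ d + 5 = m + 5 log₁₀ p + 5, so ∂M/∂p = 5/(p ln 10).
σ_M = (5/ln 10) · (σ_p/p) = 2.1715 × 18/72.10 = 2.1715 × 0.24965 = 0.54211.

σ_M = 0.54 mag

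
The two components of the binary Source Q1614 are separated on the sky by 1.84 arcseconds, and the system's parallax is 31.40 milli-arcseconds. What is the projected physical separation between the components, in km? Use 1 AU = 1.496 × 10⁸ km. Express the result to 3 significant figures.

d = 1/p = 1/0.03140″ = 31.847 pc.
At distance d (pc), an angle of θ arcsec spans θ·d AU: s = 1.84 × 31.847 = 58.598 AU.
= 58.598 × 1.496 × 10⁸ km = 8.7663 × 10^9 km.

8.77 × 10^9 km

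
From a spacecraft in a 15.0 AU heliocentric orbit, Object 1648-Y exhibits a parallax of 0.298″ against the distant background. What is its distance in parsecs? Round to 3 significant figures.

With baseline B (in AU) and parallax p (in arcsec), d = B/p parsecs.
d = 15.0 / 0.298 = 50.336 pc.

50.3 pc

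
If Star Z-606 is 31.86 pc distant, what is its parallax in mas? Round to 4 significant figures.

31.39 mas

p = 1/d = 1/31.86 = 0.031387 arcsec.
= 0.031387 × 1000 = 31.387 mas.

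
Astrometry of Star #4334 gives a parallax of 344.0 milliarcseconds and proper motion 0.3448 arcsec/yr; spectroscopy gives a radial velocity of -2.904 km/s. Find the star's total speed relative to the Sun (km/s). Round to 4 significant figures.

5.568 km/s

d = 1/p = 1/0.3440″ = 2.907 pc.
v_t = 4.740 μ d = 4.740 × 0.3448 × 2.907 = 4.7511 km/s.
v = √(v_r² + v_t²) = √((-2.904)² + 4.7511²) = √31.0062 = 5.5683 km/s.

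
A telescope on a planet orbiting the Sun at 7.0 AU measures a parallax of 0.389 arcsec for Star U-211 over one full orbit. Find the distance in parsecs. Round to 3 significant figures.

With baseline B (in AU) and parallax p (in arcsec), d = B/p parsecs.
d = 7.0 / 0.389 = 17.995 pc.

18.0 pc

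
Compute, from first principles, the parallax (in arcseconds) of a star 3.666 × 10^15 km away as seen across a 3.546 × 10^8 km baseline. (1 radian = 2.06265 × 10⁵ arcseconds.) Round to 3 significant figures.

θ ≈ B/d = (3.546 × 10^8) / (3.666 × 10^15) = 9.6727 × 10^-8 rad.
In arcseconds: 9.6727 × 10^-8 × 206265 = 0.019951″.

0.0200 arcsec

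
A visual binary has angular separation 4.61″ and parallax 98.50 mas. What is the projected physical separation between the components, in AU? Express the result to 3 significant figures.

d = 1/p = 1/0.09850″ = 10.152 pc.
At distance d (pc), an angle of θ arcsec spans θ·d AU: s = 4.61 × 10.152 = 46.801 AU.

46.8 AU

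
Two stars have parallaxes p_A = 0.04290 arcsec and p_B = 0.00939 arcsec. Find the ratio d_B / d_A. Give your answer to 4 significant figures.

4.569

Since d = 1/p, d_B/d_A = p_A/p_B.
= 0.04290 / 0.00939 = 4.5687.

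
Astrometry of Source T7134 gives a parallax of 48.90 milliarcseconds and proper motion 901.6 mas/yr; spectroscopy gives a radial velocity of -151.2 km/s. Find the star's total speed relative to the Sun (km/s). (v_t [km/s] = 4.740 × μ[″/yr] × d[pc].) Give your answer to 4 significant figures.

174.6 km/s

d = 1/p = 1/0.04890″ = 20.45 pc.
μ = 901.6 mas/yr = 0.9016 ″/yr.
v_t = 4.740 μ d = 4.740 × 0.9016 × 20.45 = 87.395 km/s.
v = √(v_r² + v_t²) = √((-151.2)² + 87.395²) = √30499.3 = 174.64 km/s.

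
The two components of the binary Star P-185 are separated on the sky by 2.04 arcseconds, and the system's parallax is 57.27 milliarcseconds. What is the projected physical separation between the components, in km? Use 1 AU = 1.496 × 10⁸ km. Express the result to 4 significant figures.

5.329 × 10^9 km

d = 1/p = 1/0.05727″ = 17.461 pc.
At distance d (pc), an angle of θ arcsec spans θ·d AU: s = 2.04 × 17.461 = 35.62 AU.
= 35.62 × 1.496 × 10⁸ km = 5.3288 × 10^9 km.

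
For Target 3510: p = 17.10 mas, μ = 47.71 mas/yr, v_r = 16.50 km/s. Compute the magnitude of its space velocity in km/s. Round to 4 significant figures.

d = 1/p = 1/0.01710″ = 58.48 pc.
μ = 47.71 mas/yr = 0.04771 ″/yr.
v_t = 4.740 μ d = 4.740 × 0.04771 × 58.48 = 13.225 km/s.
v = √(v_r² + v_t²) = √(16.50² + 13.225²) = √447.151 = 21.146 km/s.

21.15 km/s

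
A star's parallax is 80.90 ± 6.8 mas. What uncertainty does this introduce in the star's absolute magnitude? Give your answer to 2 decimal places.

σ_M = 0.18 mag

M = m − 5 log₁₀ d + 5 = m + 5 log₁₀ p + 5, so ∂M/∂p = 5/(p ln 10).
σ_M = (5/ln 10) · (σ_p/p) = 2.1715 × 6.8/80.90 = 2.1715 × 0.084054 = 0.18252.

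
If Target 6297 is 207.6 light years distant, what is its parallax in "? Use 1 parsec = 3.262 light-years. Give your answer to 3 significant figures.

0.0157 "

d = 207.6 ly ÷ 3.262 = 63.642 pc.
p = 1/d = 1/63.642 = 0.015713 arcsec.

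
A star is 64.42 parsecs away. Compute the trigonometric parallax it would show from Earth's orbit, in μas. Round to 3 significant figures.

p = 1/d = 1/64.42 = 0.015523 arcsec.
= 0.015523 × 10⁶ = 15523 μas.

15500 μas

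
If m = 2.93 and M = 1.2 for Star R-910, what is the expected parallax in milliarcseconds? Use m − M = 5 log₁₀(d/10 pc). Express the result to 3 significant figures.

45.1 mas

m − M = 2.93 − 1.2 = 1.73.
d = 10^((m−M)/5 + 1) = 10^1.346 = 22.182 pc.
p = 1/d = 1/22.182 = 0.045082 arcsec = 45.082 mas.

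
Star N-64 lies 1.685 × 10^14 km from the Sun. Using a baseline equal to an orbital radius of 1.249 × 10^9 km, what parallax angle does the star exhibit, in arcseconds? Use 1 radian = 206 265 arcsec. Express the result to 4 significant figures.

θ ≈ B/d = (1.249 × 10^9) / (1.685 × 10^14) = 7.4125 × 10^-6 rad.
In arcseconds: 7.4125 × 10^-6 × 206265 = 1.5289″.

1.529 arcsec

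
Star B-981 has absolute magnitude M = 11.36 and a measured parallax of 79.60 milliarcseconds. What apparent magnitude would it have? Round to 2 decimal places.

m = 11.86

d = 1/p = 1/0.07960″ = 12.563 pc.
m − M = 5 log₁₀ d − 5 = 5 log₁₀(12.563) − 5 = 5.4955 − 5 = 0.4955.
m = M + (m − M) = 11.36 + 0.4955 = 11.86.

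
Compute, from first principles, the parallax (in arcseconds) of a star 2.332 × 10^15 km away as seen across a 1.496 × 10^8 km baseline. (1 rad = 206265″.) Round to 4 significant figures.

0.01323 arcsec

θ ≈ B/d = (1.496 × 10^8) / (2.332 × 10^15) = 6.4151 × 10^-8 rad.
In arcseconds: 6.4151 × 10^-8 × 206265 = 0.013232″.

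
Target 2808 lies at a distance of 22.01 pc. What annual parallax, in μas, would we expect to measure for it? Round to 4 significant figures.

p = 1/d = 1/22.01 = 0.045434 arcsec.
= 0.045434 × 10⁶ = 45434 μas.

45430 μas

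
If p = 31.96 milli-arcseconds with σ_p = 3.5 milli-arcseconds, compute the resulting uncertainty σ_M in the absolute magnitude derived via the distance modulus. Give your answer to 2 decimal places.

M = m − 5 log₁₀ d + 5 = m + 5 log₁₀ p + 5, so ∂M/∂p = 5/(p ln 10).
σ_M = (5/ln 10) · (σ_p/p) = 2.1715 × 3.5/31.96 = 2.1715 × 0.10951 = 0.2378.

σ_M = 0.24 mag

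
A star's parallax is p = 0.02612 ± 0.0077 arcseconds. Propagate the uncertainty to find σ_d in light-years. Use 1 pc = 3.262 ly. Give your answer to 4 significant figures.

36.82 ly

d = 1/p, so σ_d = σ_p / p².
σ_d = 0.00770 / (0.02612)² = 0.00770 / 0.00068225 = 11.286 pc = 11.286 × 3.262 ly = 36.815 ly.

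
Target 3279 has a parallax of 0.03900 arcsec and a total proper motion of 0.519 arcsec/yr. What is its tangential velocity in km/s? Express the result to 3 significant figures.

63.1 km/s

d = 1/p = 1/0.03900″ = 25.641 pc.
v_t = 4.74 × μ × d = 4.74 × 0.519 × 25.641 = 63.078 km/s.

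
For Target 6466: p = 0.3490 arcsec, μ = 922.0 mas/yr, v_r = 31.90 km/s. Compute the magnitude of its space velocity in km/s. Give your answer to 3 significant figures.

34.3 km/s

d = 1/p = 1/0.3490″ = 2.8653 pc.
μ = 922.0 mas/yr = 0.9220 ″/yr.
v_t = 4.740 μ d = 4.740 × 0.9220 × 2.8653 = 12.522 km/s.
v = √(v_r² + v_t²) = √(31.90² + 12.522²) = √1174.41 = 34.27 km/s.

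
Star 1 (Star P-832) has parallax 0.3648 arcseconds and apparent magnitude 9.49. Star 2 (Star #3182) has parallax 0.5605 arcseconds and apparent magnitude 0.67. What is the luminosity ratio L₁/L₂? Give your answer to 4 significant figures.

d₁ = 1/p₁ = 1/0.3648″ = 2.7412 pc; d₂ = 1/p₂ = 1/0.5605″ = 1.7841 pc.
M₁ = m₁ − 5 log₁₀ d₁ + 5 = 9.49 − 2.1897 + 5 = 12.3003.
M₂ = 0.67 − 1.2571 + 5 = 4.4129.
L₁/L₂ = 10^(0.4(M₂ − M₁)) = 10^(0.4 × (-7.8874)) = 10^(-3.15496) = 0.00069991.

L₁/L₂ = 0.0006999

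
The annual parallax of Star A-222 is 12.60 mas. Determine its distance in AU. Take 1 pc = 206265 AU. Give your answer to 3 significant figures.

p = 12.60 mas = 0.01260 arcsec.
d = 1/p = 1/0.01260 = 79.365 pc.
In AU: 79.365 × 206265 = 1.6370 × 10^7 AU.

1.64 × 10^7 AU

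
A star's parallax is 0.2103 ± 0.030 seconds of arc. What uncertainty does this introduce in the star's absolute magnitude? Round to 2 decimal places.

M = m − 5 log₁₀ d + 5 = m + 5 log₁₀ p + 5, so ∂M/∂p = 5/(p ln 10).
σ_M = (5/ln 10) · (σ_p/p) = 2.1715 × 0.030/0.2103 = 2.1715 × 0.14265 = 0.30976.

σ_M = 0.31 mag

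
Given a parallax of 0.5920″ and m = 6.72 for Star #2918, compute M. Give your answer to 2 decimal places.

d = 1/p = 1/0.5920″ = 1.6892 pc.
m − M = 5 log₁₀(1.6892) − 5 = 1.1384 − 5 = -3.8616.
M = m − (m − M) = 6.72 − (-3.8616) = 10.58.

M = 10.58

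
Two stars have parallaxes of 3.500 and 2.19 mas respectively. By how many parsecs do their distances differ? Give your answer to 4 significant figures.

d_A = 1/0.003500″ = 285.71 pc; d_B = 1/0.002190″ = 456.62 pc.
|d_B − d_A| = |456.62 − 285.71| = 170.91 pc.

170.9 pc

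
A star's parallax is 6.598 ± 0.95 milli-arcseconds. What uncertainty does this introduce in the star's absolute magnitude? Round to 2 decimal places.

M = m − 5 log₁₀ d + 5 = m + 5 log₁₀ p + 5, so ∂M/∂p = 5/(p ln 10).
σ_M = (5/ln 10) · (σ_p/p) = 2.1715 × 0.95/6.598 = 2.1715 × 0.14398 = 0.31265.

σ_M = 0.31 mag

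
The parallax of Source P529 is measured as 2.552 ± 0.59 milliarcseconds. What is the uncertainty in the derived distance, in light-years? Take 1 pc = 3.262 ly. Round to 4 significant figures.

295.5 ly

d = 1/p, so σ_d = σ_p / p².
σ_d = 0.000590 / (0.002552)² = 0.000590 / 0.0000065127 = 90.592 pc = 90.592 × 3.262 ly = 295.51 ly.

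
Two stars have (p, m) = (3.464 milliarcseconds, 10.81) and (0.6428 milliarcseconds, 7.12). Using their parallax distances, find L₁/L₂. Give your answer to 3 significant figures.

d₁ = 1/p₁ = 1/0.003464″ = 288.68 pc; d₂ = 1/p₂ = 1/0.0006428″ = 1555.7 pc.
M₁ = m₁ − 5 log₁₀ d₁ + 5 = 10.81 − 12.3021 + 5 = 3.5079.
M₂ = 7.12 − 15.9596 + 5 = -3.8396.
L₁/L₂ = 10^(0.4(M₂ − M₁)) = 10^(0.4 × (-7.3475)) = 10^(-2.93900) = 0.0011508.

L₁/L₂ = 0.00115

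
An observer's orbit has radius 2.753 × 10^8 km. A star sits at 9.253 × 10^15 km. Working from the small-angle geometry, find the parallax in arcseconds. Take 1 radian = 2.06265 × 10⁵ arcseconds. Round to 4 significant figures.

θ ≈ B/d = (2.753 × 10^8) / (9.253 × 10^15) = 2.9753 × 10^-8 rad.
In arcseconds: 2.9753 × 10^-8 × 206265 = 0.006137″.

0.006137 arcsec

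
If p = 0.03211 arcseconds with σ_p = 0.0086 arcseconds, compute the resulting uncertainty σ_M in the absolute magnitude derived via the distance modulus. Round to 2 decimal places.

M = m − 5 log₁₀ d + 5 = m + 5 log₁₀ p + 5, so ∂M/∂p = 5/(p ln 10).
σ_M = (5/ln 10) · (σ_p/p) = 2.1715 × 0.0086/0.03211 = 2.1715 × 0.26783 = 0.58159.

σ_M = 0.58 mag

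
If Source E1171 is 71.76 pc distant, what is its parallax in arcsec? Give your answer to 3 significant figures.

p = 1/d = 1/71.76 = 0.013935 arcsec.

0.0139 arcsec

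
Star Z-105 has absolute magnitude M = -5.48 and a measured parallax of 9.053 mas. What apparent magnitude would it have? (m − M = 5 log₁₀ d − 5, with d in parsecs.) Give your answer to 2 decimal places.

d = 1/p = 1/0.009053″ = 110.46 pc.
m − M = 5 log₁₀ d − 5 = 5 log₁₀(110.46) − 5 = 10.2160 − 5 = 5.2160.
m = M + (m − M) = -5.48 + 5.2160 = -0.26.

m = -0.26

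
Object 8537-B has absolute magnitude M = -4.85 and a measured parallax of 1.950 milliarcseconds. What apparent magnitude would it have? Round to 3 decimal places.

d = 1/p = 1/0.001950″ = 512.82 pc.
m − M = 5 log₁₀ d − 5 = 5 log₁₀(512.82) − 5 = 13.5498 − 5 = 8.5498.
m = M + (m − M) = -4.85 + 8.5498 = 3.700.

m = 3.700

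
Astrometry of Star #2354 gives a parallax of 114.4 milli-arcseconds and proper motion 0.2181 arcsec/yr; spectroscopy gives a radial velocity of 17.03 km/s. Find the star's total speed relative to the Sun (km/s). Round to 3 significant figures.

19.3 km/s

d = 1/p = 1/0.1144″ = 8.7413 pc.
v_t = 4.740 μ d = 4.740 × 0.2181 × 8.7413 = 9.0367 km/s.
v = √(v_r² + v_t²) = √(17.03² + 9.0367²) = √371.683 = 19.279 km/s.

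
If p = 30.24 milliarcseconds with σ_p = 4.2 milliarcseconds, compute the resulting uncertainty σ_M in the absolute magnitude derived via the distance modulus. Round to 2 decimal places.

σ_M = 0.30 mag

M = m − 5 log₁₀ d + 5 = m + 5 log₁₀ p + 5, so ∂M/∂p = 5/(p ln 10).
σ_M = (5/ln 10) · (σ_p/p) = 2.1715 × 4.2/30.24 = 2.1715 × 0.13889 = 0.3016.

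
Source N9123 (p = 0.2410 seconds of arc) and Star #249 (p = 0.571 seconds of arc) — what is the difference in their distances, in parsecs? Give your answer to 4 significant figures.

2.398 pc

d_A = 1/0.2410″ = 4.1494 pc; d_B = 1/0.5710″ = 1.7513 pc.
|d_B − d_A| = |1.7513 − 4.1494| = 2.3981 pc.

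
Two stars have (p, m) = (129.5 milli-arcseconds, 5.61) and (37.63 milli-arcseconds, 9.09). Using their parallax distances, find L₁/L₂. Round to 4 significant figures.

d₁ = 1/p₁ = 1/0.1295″ = 7.722 pc; d₂ = 1/p₂ = 1/0.03763″ = 26.575 pc.
M₁ = m₁ − 5 log₁₀ d₁ + 5 = 5.61 − 4.4386 + 5 = 6.1714.
M₂ = 9.09 − 7.1224 + 5 = 6.9676.
L₁/L₂ = 10^(0.4(M₂ − M₁)) = 10^(0.4 × 0.7962) = 10^0.31848 = 2.082.

L₁/L₂ = 2.082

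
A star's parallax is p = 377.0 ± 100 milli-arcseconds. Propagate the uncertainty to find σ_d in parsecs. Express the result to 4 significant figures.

0.7036 pc

d = 1/p, so σ_d = σ_p / p².
σ_d = 0.100 / (0.3770)² = 0.100 / 0.14213 = 0.70358 pc.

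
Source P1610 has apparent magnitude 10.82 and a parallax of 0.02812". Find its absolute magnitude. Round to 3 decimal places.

M = 8.065

d = 1/p = 1/0.02812″ = 35.562 pc.
m − M = 5 log₁₀(35.562) − 5 = 7.7549 − 5 = 2.7549.
M = m − (m − M) = 10.82 − 2.7549 = 8.065.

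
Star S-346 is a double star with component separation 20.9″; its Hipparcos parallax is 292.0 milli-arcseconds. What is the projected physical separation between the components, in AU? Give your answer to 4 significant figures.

d = 1/p = 1/0.2920″ = 3.4247 pc.
At distance d (pc), an angle of θ arcsec spans θ·d AU: s = 20.9 × 3.4247 = 71.576 AU.

71.58 AU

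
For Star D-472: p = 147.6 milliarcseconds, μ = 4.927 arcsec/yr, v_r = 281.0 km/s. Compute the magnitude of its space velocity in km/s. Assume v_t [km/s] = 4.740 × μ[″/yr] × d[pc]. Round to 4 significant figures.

d = 1/p = 1/0.1476″ = 6.7751 pc.
v_t = 4.740 μ d = 4.740 × 4.927 × 6.7751 = 158.23 km/s.
v = √(v_r² + v_t²) = √(281.0² + 158.23²) = √103998 = 322.49 km/s.

322.5 km/s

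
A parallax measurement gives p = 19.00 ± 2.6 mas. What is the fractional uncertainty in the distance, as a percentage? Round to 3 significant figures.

For d = 1/p, |σ_d/d| = |σ_p/p|.
σ_p/p = 2.6 / 19.00 = 0.13684 = 13.684%.

13.7%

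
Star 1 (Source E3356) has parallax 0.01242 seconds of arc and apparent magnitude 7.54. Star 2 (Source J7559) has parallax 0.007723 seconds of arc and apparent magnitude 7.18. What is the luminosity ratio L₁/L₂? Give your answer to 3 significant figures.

L₁/L₂ = 0.278

d₁ = 1/p₁ = 1/0.01242″ = 80.515 pc; d₂ = 1/p₂ = 1/0.007723″ = 129.48 pc.
M₁ = m₁ − 5 log₁₀ d₁ + 5 = 7.54 − 9.5294 + 5 = 3.0106.
M₂ = 7.18 − 10.5610 + 5 = 1.6190.
L₁/L₂ = 10^(0.4(M₂ − M₁)) = 10^(0.4 × (-1.3916)) = 10^(-0.55664) = 0.27756.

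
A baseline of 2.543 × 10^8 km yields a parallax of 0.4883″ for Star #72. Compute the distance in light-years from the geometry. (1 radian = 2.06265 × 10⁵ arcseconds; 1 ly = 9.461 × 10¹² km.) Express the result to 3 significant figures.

θ = 0.4883″ = 0.4883/206265 = 2.3673 × 10^-6 rad.
d = B/θ = (2.543 × 10^8) / (2.3673 × 10^-6) = 1.0742 × 10^14 km = (1.0742 × 10^14) / (9.461 × 10^12) ly = 11.354 ly.

11.4 ly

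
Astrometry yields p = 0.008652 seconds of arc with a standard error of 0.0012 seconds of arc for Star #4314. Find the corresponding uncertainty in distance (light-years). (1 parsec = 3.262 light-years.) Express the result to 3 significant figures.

52.3 ly

d = 1/p, so σ_d = σ_p / p².
σ_d = 0.00120 / (0.008652)² = 0.00120 / 0.000074857 = 16.031 pc = 16.031 × 3.262 ly = 52.293 ly.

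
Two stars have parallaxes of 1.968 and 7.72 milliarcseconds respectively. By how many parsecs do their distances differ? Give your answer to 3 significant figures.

d_A = 1/0.001968″ = 508.13 pc; d_B = 1/0.007720″ = 129.53 pc.
|d_B − d_A| = |129.53 − 508.13| = 378.6 pc.

379 pc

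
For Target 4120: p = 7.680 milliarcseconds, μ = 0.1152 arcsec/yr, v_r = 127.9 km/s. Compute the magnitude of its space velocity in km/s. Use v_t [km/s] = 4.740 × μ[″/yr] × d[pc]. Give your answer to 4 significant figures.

d = 1/p = 1/0.007680″ = 130.21 pc.
v_t = 4.740 μ d = 4.740 × 0.1152 × 130.21 = 71.101 km/s.
v = √(v_r² + v_t²) = √(127.9² + 71.101²) = √21413.8 = 146.33 km/s.

146.3 km/s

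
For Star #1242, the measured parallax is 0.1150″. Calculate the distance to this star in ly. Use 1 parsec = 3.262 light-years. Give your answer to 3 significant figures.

d = 1/p = 1/0.1150 = 8.6957 pc.
In light-years: 8.6957 × 3.262 = 28.365 ly.

28.4 ly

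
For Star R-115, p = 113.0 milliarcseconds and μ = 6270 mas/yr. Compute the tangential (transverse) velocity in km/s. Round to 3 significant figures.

263 km/s

d = 1/p = 1/0.1130″ = 8.8496 pc.
μ = 6270 mas/yr = 6.27 ″/yr.
v_t = 4.74 × μ × d = 4.74 × 6.27 × 8.8496 = 263.01 km/s.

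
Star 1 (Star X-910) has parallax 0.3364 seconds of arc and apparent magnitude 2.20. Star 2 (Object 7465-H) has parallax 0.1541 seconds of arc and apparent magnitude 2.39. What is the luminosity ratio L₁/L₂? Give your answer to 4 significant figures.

d₁ = 1/p₁ = 1/0.3364″ = 2.9727 pc; d₂ = 1/p₂ = 1/0.1541″ = 6.4893 pc.
M₁ = m₁ − 5 log₁₀ d₁ + 5 = 2.20 − 2.3658 + 5 = 4.8342.
M₂ = 2.39 − 4.0610 + 5 = 3.3290.
L₁/L₂ = 10^(0.4(M₂ − M₁)) = 10^(0.4 × (-1.5052)) = 10^(-0.60208) = 0.24999.

L₁/L₂ = 0.2500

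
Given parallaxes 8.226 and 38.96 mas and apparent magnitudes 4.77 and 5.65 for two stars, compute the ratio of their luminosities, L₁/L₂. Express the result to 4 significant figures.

L₁/L₂ = 50.45

d₁ = 1/p₁ = 1/0.008226″ = 121.57 pc; d₂ = 1/p₂ = 1/0.03896″ = 25.667 pc.
M₁ = m₁ − 5 log₁₀ d₁ + 5 = 4.77 − 10.4241 + 5 = -0.6541.
M₂ = 5.65 − 7.0469 + 5 = 3.6031.
L₁/L₂ = 10^(0.4(M₂ − M₁)) = 10^(0.4 × 4.2572) = 10^1.70288 = 50.452.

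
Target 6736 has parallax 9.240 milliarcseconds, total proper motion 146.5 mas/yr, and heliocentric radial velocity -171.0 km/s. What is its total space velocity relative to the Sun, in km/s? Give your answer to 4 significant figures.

d = 1/p = 1/0.009240″ = 108.23 pc.
μ = 146.5 mas/yr = 0.1465 ″/yr.
v_t = 4.740 μ d = 4.740 × 0.1465 × 108.23 = 75.156 km/s.
v = √(v_r² + v_t²) = √((-171.0)² + 75.156²) = √34889.4 = 186.79 km/s.

186.8 km/s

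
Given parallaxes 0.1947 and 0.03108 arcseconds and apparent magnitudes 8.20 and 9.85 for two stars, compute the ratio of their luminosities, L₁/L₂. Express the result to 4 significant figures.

L₁/L₂ = 0.1165

d₁ = 1/p₁ = 1/0.1947″ = 5.1361 pc; d₂ = 1/p₂ = 1/0.03108″ = 32.175 pc.
M₁ = m₁ − 5 log₁₀ d₁ + 5 = 8.20 − 3.5532 + 5 = 9.6468.
M₂ = 9.85 − 7.5376 + 5 = 7.3124.
L₁/L₂ = 10^(0.4(M₂ − M₁)) = 10^(0.4 × (-2.3344)) = 10^(-0.93376) = 0.11648.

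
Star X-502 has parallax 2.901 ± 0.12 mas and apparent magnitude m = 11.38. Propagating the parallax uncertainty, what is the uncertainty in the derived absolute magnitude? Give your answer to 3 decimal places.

M = m − 5 log₁₀ d + 5 = m + 5 log₁₀ p + 5, so ∂M/∂p = 5/(p ln 10).
σ_M = (5/ln 10) · (σ_p/p) = 2.1715 × 0.12/2.901 = 2.1715 × 0.041365 = 0.089824.

σ_M = 0.090 mag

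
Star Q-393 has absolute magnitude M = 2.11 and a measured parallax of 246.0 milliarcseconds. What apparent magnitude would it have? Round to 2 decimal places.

d = 1/p = 1/0.2460″ = 4.065 pc.
m − M = 5 log₁₀ d − 5 = 5 log₁₀(4.065) − 5 = 3.0453 − 5 = -1.9547.
m = M + (m − M) = 2.11 + (-1.9547) = 0.16.

m = 0.16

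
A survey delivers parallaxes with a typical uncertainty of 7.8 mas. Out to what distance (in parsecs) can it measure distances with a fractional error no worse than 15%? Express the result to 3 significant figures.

19.2 pc

σ_d/d = σ_p/p, so the condition is σ_p/p ≤ 0.15, i.e. p ≥ σ_p/0.15.
p_min = 7.8/0.15 = 52 mas = 0.052 arcsec.
d_max = 1/p_min = 1/0.052 = 19.231 pc.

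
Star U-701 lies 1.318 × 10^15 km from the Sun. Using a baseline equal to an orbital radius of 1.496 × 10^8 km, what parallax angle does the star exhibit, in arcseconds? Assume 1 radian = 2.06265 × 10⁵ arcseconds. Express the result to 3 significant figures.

0.0234 arcsec

θ ≈ B/d = (1.496 × 10^8) / (1.318 × 10^15) = 1.1351 × 10^-7 rad.
In arcseconds: 1.1351 × 10^-7 × 206265 = 0.023413″.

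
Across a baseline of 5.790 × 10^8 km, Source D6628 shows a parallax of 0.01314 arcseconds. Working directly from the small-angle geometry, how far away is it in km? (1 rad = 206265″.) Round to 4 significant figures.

9.089 × 10^15 km

θ = 0.01314″ = 0.01314/206265 = 6.3704 × 10^-8 rad.
d = B/θ = (5.790 × 10^8) / (6.3704 × 10^-8) = 9.0889 × 10^15 km.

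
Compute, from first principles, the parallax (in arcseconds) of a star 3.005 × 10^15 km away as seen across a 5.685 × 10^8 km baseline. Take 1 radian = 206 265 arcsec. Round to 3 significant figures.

0.0390 arcsec

θ ≈ B/d = (5.685 × 10^8) / (3.005 × 10^15) = 1.8918 × 10^-7 rad.
In arcseconds: 1.8918 × 10^-7 × 206265 = 0.039021″.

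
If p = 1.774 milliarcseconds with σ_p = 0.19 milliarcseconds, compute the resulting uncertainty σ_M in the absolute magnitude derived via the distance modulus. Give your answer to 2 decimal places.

σ_M = 0.23 mag

M = m − 5 log₁₀ d + 5 = m + 5 log₁₀ p + 5, so ∂M/∂p = 5/(p ln 10).
σ_M = (5/ln 10) · (σ_p/p) = 2.1715 × 0.19/1.774 = 2.1715 × 0.1071 = 0.23257.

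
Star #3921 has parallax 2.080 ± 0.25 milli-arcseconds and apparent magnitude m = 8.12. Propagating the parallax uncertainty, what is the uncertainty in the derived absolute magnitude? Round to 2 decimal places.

σ_M = 0.26 mag

M = m − 5 log₁₀ d + 5 = m + 5 log₁₀ p + 5, so ∂M/∂p = 5/(p ln 10).
σ_M = (5/ln 10) · (σ_p/p) = 2.1715 × 0.25/2.080 = 2.1715 × 0.12019 = 0.26099.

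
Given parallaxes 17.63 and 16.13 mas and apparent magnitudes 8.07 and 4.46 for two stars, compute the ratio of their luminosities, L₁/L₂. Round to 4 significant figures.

L₁/L₂ = 0.03011

d₁ = 1/p₁ = 1/0.01763″ = 56.721 pc; d₂ = 1/p₂ = 1/0.01613″ = 61.996 pc.
M₁ = m₁ − 5 log₁₀ d₁ + 5 = 8.07 − 8.7687 + 5 = 4.3013.
M₂ = 4.46 − 8.9618 + 5 = 0.4982.
L₁/L₂ = 10^(0.4(M₂ − M₁)) = 10^(0.4 × (-3.8031)) = 10^(-1.52124) = 0.030113.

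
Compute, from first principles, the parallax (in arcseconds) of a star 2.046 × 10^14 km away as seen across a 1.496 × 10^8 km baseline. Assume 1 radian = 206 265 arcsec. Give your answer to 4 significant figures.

θ ≈ B/d = (1.496 × 10^8) / (2.046 × 10^14) = 7.3118 × 10^-7 rad.
In arcseconds: 7.3118 × 10^-7 × 206265 = 0.15082″.

0.1508 arcsec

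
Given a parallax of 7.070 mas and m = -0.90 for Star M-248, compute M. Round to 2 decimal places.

M = -6.65

d = 1/p = 1/0.007070″ = 141.44 pc.
m − M = 5 log₁₀(141.44) − 5 = 10.7529 − 5 = 5.7529.
M = m − (m − M) = -0.90 − 5.7529 = -6.65.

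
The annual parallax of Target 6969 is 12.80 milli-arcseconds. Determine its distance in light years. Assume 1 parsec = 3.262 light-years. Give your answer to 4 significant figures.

254.8 light years

p = 12.80 milli-arcseconds = 0.01280 arcsec.
d = 1/p = 1/0.01280 = 78.125 pc.
In light-years: 78.125 × 3.262 = 254.84 ly.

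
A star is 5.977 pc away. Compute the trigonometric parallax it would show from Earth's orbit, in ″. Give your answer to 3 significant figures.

p = 1/d = 1/5.977 = 0.16731 arcsec.

0.167 ″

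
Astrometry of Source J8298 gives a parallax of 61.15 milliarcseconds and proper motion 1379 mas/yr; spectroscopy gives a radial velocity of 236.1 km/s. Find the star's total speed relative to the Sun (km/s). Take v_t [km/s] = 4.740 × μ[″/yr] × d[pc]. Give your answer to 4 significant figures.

d = 1/p = 1/0.06115″ = 16.353 pc.
μ = 1379 mas/yr = 1.379 ″/yr.
v_t = 4.740 μ d = 4.740 × 1.379 × 16.353 = 106.89 km/s.
v = √(v_r² + v_t²) = √(236.1² + 106.89²) = √67168.7 = 259.17 km/s.

259.2 km/s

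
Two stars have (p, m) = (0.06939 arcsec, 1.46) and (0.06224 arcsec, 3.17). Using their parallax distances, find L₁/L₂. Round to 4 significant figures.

d₁ = 1/p₁ = 1/0.06939″ = 14.411 pc; d₂ = 1/p₂ = 1/0.06224″ = 16.067 pc.
M₁ = m₁ − 5 log₁₀ d₁ + 5 = 1.46 − 5.7935 + 5 = 0.6665.
M₂ = 3.17 − 6.0297 + 5 = 2.1403.
L₁/L₂ = 10^(0.4(M₂ − M₁)) = 10^(0.4 × 1.4738) = 10^0.58952 = 3.8862.

L₁/L₂ = 3.886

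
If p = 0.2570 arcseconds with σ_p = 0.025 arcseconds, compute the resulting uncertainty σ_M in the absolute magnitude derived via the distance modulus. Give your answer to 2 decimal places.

σ_M = 0.21 mag

M = m − 5 log₁₀ d + 5 = m + 5 log₁₀ p + 5, so ∂M/∂p = 5/(p ln 10).
σ_M = (5/ln 10) · (σ_p/p) = 2.1715 × 0.025/0.2570 = 2.1715 × 0.097276 = 0.21123.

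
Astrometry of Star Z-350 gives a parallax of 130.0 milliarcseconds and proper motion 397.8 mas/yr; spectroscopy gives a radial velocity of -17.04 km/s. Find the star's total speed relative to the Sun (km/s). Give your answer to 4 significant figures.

22.38 km/s

d = 1/p = 1/0.1300″ = 7.6923 pc.
μ = 397.8 mas/yr = 0.3978 ″/yr.
v_t = 4.740 μ d = 4.740 × 0.3978 × 7.6923 = 14.504 km/s.
v = √(v_r² + v_t²) = √((-17.04)² + 14.504²) = √500.728 = 22.377 km/s.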